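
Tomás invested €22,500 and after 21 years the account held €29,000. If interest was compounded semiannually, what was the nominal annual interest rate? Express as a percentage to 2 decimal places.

1.21%

(1 + r/2)^42 = 29,000/22,500 = 1.28889.
1 + r/2 = 1.28889^(1/42) ≈ 1.006061, so r/2 ≈ 0.00606069.
r ≈ 2·0.00606069 = 1.21214%.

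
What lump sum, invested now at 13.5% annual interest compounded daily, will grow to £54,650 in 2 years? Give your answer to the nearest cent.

£41,720.77

Growth factor = (1 + 0.135/365)^730 ≈ 1.30989906.
P = 54,650/1.30989906 ≈ 41,720.7720.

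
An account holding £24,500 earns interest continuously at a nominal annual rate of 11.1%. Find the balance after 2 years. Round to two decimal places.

A = P·e^(rt) = 24,500·e^(0.111·2) = 24,500·e^0.222.
e^0.222 ≈ 1.2485713779, so A ≈ 30,589.9988.

£30,590.00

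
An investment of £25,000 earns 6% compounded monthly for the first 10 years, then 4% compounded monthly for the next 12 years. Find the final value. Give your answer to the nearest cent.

Phase 1: 25,000·(1 + 0.005)^120 ≈ 45,484.9184.
Phase 2: 45,484.9184·(1 + 0.04/12)^144 ≈ 73,448.3604.

£73,448.36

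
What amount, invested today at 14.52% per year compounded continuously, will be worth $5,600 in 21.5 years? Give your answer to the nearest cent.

$246.84

P = A·e^(−rt) = 5,600·e^(−3.1218).
e^(−3.1218) ≈ 0.04407775701, so P ≈ 246.8354.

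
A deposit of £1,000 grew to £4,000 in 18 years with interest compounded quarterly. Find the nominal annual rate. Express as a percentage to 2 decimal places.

7.78%

(1 + r/4)^72 = 4,000/1,000 = 4.
1 + r/4 = 4^(1/72) ≈ 1.019441, so r/4 ≈ 0.0194406.
r ≈ 4·0.0194406 = 7.77626%.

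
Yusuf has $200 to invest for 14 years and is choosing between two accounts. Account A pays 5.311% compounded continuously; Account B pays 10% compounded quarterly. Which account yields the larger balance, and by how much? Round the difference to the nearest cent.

A: e^(0.05311·14) = e^0.74354 ≈ 2.10336827, so 200 × 2.10336827 ≈ 420.6737.
B: (1 + 0.025)^56 ≈ 3.98599236, so 200 × 3.98599236 ≈ 797.1985.
Difference ≈ 376.5248 in favor of B.

Account B, by $376.52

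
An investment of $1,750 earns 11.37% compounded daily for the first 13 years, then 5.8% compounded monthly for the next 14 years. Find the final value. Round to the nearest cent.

After 13 years at 11.37%: 1,750 × 4.3835979136 ≈ 7,671.2963.
Then 14 years at 5.8%: 7,671.2963 × 2.2480068224 ≈ 17,245.1265.

$17,245.13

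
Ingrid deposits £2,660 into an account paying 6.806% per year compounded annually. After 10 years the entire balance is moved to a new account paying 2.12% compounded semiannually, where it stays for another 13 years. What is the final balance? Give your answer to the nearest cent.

£6,759.27

Phase 1: 2,660·(1 + 0.06806)^10 ≈ 5,138.5211.
Phase 2: 5,138.5211·(1 + 0.0106)^26 ≈ 6,759.2698.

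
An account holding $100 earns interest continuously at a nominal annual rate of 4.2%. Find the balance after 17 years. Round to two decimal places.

A = P·e^(rt) = 100·e^(0.042·17) = 100·e^0.714.
e^0.714 ≈ 2.04214352, so A ≈ 204.2144.

$204.21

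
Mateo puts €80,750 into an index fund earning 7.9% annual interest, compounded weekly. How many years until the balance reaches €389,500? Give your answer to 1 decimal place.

(1 + 0.00151923)^(52t) = 389,500/80,750 = 4.8235.
52t·ln(1 + 0.00151923) = ln(4.8235); 52t = 1.5735/0.00151808 ≈ 1036.5120.
t ≈ 19.9329 years.

19.9 years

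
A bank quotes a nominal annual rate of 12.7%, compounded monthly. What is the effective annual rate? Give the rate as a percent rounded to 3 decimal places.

13.466%

EAR = (1 + 12.7%/12)^12 − 1 = (1 + 0.0105833)^12 − 1.
(1 + 0.0105833)^12 ≈ 1.13466, so EAR ≈ 13.46596%.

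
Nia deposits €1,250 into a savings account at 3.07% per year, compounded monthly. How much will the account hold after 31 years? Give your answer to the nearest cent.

Growth factor = (1 + 0.0307/12)^372 ≈ 2.586963229.
A ≈ 1,250 × 2.586963229 ≈ 3,233.7040.

€3,233.70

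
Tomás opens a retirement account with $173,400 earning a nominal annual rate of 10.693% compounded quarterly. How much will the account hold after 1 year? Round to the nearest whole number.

$192,698

Growth factor = (1 + 0.0267325)^4 ≈ 1.11129468505.
A ≈ 173,400 × 1.11129468505 ≈ 192,698.4984.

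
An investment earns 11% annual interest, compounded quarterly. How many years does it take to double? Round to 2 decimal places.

6.39 years

(1 + 0.0275)^(4t) = 2.
4t = ln 2 / ln(1 + 0.0275) ≈ 0.69315/0.0271287 ≈ 25.5504.
t ≈ 6.3876.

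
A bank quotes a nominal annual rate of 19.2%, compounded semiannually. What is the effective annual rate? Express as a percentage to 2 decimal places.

20.12%

EAR = (1 + 19.2%/2)^2 − 1 = (1 + 0.096)^2 − 1.
(1 + 0.096)^2 ≈ 1.201216, so EAR ≈ 20.12160%.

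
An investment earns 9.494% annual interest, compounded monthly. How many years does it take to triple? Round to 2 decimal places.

(1 + 0.00791167)^(12t) = 3.
12t = ln 3 / ln(1 + 0.00791167) ≈ 1.0986/0.00788053 ≈ 139.4084.
t ≈ 11.6174.

11.62 years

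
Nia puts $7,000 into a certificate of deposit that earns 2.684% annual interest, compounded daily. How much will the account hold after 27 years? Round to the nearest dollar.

Growth factor = (1 + 0.02684/365)^9855 ≈ 2.0640154992.
A ≈ 7,000 × 2.0640154992 ≈ 14,448.1085.

$14,448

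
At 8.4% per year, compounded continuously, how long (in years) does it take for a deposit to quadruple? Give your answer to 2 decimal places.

16.50 years

e^(0.084t) = 4, so 0.084t = ln 4 ≈ 1.3863.
t ≈ 1.3863/0.084 ≈ 16.5035.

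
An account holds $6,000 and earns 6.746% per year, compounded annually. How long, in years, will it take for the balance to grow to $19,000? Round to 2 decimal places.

17.66 years

We need (1 + 0.06746)^t = 3.1667, so t = ln 3.1667 / ln 1.06746 ≈ 17.6569.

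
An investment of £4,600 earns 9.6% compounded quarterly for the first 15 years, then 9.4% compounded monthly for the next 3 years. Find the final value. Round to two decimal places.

After 15 years at 9.6%: 4,600 × 4.1495155689 ≈ 19,087.7716.
Then 3 years at 9.4%: 19,087.7716 × 1.3243227998 ≈ 25,278.3711.

£25,278.37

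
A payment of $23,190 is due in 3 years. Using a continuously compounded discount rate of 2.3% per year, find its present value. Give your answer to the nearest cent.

$21,643.85

P = A·e^(−rt) = 23,190·e^(−0.069).
e^(−0.069) ≈ 0.93332668008, so P ≈ 21,643.8457.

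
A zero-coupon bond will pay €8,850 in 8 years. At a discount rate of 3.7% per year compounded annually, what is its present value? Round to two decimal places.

Growth factor = (1 + 0.037)^8 ≈ 1.337303715.
P = 8,850/1.337303715 ≈ 6,617.7936.

€6,617.79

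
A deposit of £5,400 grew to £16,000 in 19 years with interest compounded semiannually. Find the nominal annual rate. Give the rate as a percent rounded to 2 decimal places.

5.80%

The 38-period growth factor is 16,000/5,400 = 2.96296.
r/2 = 2.96296^(1/38) − 1 ≈ 0.0289964, so r ≈ 2·0.0289964 = 5.79928%.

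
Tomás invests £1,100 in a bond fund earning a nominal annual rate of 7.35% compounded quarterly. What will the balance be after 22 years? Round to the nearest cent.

Periodic rate = 7.35%/4 = 0.018375; periods = 4·22 = 88.
A = 1,100·(1 + 0.018375)^88 ≈ 1,100·4.964553327 ≈ 5,461.0087.

£5,461.01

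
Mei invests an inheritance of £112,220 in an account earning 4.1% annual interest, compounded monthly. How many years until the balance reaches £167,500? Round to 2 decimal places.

(1 + 0.00341667)^(12t) = 167,500/112,220 = 1.4926.
12t·ln(1 + 0.00341667) = ln(1.4926); 12t = 0.40052/0.00341084 ≈ 117.4261.
t ≈ 9.7855 years.

9.79 years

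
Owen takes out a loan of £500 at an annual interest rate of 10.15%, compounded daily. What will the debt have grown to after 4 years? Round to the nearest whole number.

Periodic rate = 10.15%/365 = 0.000278082; periods = 365·4 = 1460.
A = 500·(1 + 0.1015/365)^1460 ≈ 500·1.50071785 ≈ 750.3589.

£750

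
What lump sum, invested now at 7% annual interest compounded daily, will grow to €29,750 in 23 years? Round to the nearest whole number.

€5,948

Periodic rate = 7%/365 = 0.000191781; 8395 periods.
P = 29,750/(1 + 0.07/365)^8395 ≈ 29,750/5.0020390344 ≈ 5,947.5745.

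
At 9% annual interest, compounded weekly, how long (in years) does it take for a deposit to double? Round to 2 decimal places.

(1 + 0.00173077)^(52t) = 2.
52t = ln 2 / ln(1 + 0.00173077) ≈ 0.69315/0.00172927 ≈ 400.8315.
t ≈ 7.7083.

7.71 years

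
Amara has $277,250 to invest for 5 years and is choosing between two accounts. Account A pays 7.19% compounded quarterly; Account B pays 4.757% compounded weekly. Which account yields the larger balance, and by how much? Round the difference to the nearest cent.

Account A, by $44,267.17

Account A growth factor: (1 + 0.017975)^20 ≈ 1.42804617296; balance ≈ 395,925.8015.
Account B growth factor: (1 + 0.04757/52)^260 ≈ 1.26838098571; balance ≈ 351,658.6283.
Account A is larger by 44,267.1732.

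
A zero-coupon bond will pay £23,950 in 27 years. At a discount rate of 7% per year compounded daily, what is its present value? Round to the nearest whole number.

£3,619

Growth factor = (1 + 0.07/365)^9855 ≈ 6.6181692958.
P = 23,950/6.6181692958 ≈ 3,618.8255.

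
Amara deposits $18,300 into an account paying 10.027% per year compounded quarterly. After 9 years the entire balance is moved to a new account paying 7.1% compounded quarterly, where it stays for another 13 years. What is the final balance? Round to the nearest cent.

$111,398.05

Phase 1: 18,300·(1 + 0.0250675)^36 ≈ 44,621.0521.
Phase 2: 44,621.0521·(1 + 0.01775)^52 ≈ 111,398.0479.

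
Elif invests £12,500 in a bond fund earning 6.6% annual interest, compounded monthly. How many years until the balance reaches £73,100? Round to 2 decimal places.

26.83 years

We need (1 + 0.0055)^(12t) = 5.848, so 12t = ln 5.848 / ln 1.0055 ≈ 321.9913.
t ≈ 321.9913/12 = 26.8326 years.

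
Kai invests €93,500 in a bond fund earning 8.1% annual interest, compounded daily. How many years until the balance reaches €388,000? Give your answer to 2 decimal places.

17.57 years

We need (1 + 0.000221918)^(365t) = 4.1497, so 365t = ln 4.1497 / ln 1.000222 ≈ 6413.1933.
t ≈ 6413.1933/365 = 17.5704 years.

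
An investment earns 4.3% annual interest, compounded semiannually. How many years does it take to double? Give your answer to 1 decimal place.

(1 + 0.0215)^(2t) = 2.
2t = ln 2 / ln(1 + 0.0215) ≈ 0.69315/0.0212721 ≈ 32.5847.
t ≈ 16.2924.

16.3 years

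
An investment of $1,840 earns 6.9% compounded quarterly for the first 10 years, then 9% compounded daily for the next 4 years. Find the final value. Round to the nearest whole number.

$5,227

Phase 1: 1,840·(1 + 0.01725)^40 ≈ 3,646.9160.
Phase 2: 3,646.9160·(1 + 0.09/365)^1460 ≈ 5,227.0001.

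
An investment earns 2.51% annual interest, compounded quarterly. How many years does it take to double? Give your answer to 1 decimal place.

27.7 years

(1 + 0.006275)^(4t) = 2.
4t = ln 2 / ln(1 + 0.006275) ≈ 0.69315/0.00625539 ≈ 110.8079.
t ≈ 27.7020.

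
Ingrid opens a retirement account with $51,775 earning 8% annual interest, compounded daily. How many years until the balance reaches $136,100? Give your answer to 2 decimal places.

12.08 years

(1 + 0.000219178)^(365t) = 136,100/51,775 = 2.6287.
365t·ln(1 + 0.000219178) = ln(2.6287); 365t = 0.96648/0.000219154 ≈ 4410.0596.
t ≈ 12.0824 years.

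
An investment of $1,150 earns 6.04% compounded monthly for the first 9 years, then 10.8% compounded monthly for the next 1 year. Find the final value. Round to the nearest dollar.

After 9 years at 6.04%: 1,150 × 1.719849029 ≈ 1,977.8264.
Then 1 years at 10.8%: 1,977.8264 × 1.113509675 ≈ 2,202.3288.

$2,202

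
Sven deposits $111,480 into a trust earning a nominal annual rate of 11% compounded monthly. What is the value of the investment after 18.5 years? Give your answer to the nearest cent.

Periodic rate = 11%/12 = 0.00916667; periods = 12·18.5 = 222.
A = 111,480·(1 + 0.11/12)^222 ≈ 111,480·7.58163993482 ≈ 845,201.2199.

$845,201.22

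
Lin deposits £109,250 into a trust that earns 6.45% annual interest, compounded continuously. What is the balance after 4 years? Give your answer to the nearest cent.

A = P·e^(rt) = 109,250·e^(0.0645·4) = 109,250·e^0.258.
e^0.258 ≈ 1.29433881862, so A ≈ 141,406.5159.

£141,406.52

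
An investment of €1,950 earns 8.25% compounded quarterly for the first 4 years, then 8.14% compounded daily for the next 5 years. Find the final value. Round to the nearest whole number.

After 4 years at 8.25%: 1,950 × 1.386306416 ≈ 2,703.2975.
Then 5 years at 8.14%: 2,703.2975 × 1.502235938 ≈ 4,060.9907.

€4,061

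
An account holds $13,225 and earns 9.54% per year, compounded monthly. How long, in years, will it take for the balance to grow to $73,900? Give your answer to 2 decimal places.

18.11 years

(1 + 0.00795)^(12t) = 73,900/13,225 = 5.5879.
12t·ln(1 + 0.00795) = ln(5.5879); 12t = 1.7206/0.00791857 ≈ 217.2873.
t ≈ 18.1073 years.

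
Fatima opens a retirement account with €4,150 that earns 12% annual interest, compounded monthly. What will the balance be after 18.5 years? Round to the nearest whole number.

€37,791

Growth factor = (1 + 0.01)^222 ≈ 9.1063634504.
A ≈ 4,150 × 9.1063634504 ≈ 37,791.4083.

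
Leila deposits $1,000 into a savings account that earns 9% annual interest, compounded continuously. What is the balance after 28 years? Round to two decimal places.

A = P·e^(rt) = 1,000·e^(0.09·28) = 1,000·e^2.52.
e^2.52 ≈ 12.428596664, so A ≈ 12,428.5967.

$12,428.60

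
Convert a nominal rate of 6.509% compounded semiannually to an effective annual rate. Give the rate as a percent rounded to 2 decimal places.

One year is 2 periods at 0.032545 each: (1 + 0.032545)^2 ≈ 1.066149.
EAR = 1.066149 − 1 ≈ 6.61492%.

6.61%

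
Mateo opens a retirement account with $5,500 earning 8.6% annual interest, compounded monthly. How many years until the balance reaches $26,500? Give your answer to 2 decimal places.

18.35 years

(1 + 0.00716667)^(12t) = 26,500/5,500 = 4.8182.
12t·ln(1 + 0.00716667) = ln(4.8182); 12t = 1.5724/0.00714111 ≈ 220.1894.
t ≈ 18.3491 years.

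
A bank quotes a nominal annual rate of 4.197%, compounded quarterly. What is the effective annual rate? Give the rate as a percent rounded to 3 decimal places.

EAR = (1 + 4.197%/4)^4 − 1 = (1 + 0.0104925)^4 − 1.
(1 + 0.0104925)^4 ≈ 1.042635, so EAR ≈ 4.26352%.

4.264%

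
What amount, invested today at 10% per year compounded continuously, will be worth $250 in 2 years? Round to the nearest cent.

$204.68

P = A·e^(−rt) = 250·e^(−0.2).
e^(−0.2) ≈ 0.818730753, so P ≈ 204.6827.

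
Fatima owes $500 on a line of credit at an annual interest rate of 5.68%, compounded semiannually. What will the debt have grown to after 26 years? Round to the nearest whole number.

$2,145

Growth factor = (1 + 0.0284)^52 ≈ 4.289706061.
A ≈ 500 × 4.289706061 ≈ 2,144.8530.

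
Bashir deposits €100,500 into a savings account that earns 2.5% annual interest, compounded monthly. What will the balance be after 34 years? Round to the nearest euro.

€234,927

Periodic rate = 2.5%/12 = 0.00208333; periods = 12·34 = 408.
A = 100,500·(1 + 0.025/12)^408 ≈ 100,500·2.33757907658 ≈ 234,926.6972.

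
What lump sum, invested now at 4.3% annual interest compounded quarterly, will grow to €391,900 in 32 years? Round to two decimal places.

Periodic rate = 4.3%/4 = 0.01075; 128 periods.
P = 391,900/(1 + 0.01075)^128 ≈ 391,900/3.93006742003 ≈ 99,718.3911.

€99,718.39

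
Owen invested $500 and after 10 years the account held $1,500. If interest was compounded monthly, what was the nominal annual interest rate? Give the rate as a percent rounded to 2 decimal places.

11.04%

(1 + r/12)^120 = 1,500/500 = 3.
1 + r/12 = 3^(1/120) ≈ 1.009197, so r/12 ≈ 0.00919714.
r ≈ 12·0.00919714 = 11.03657%.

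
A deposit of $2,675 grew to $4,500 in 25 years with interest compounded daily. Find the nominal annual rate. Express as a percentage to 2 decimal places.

2.08%

The 9125-period growth factor is 4,500/2,675 = 1.68224.
r/365 = 1.68224^(1/9125) − 1 ≈ 0.000057002, so r ≈ 365·0.000057002 = 2.08057%.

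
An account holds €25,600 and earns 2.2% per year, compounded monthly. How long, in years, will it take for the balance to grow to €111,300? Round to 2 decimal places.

We need (1 + 0.00183333)^(12t) = 4.3477, so 12t = ln 4.3477 / ln 1.001833 ≈ 802.3547.
t ≈ 802.3547/12 = 66.8629 years.

66.86 years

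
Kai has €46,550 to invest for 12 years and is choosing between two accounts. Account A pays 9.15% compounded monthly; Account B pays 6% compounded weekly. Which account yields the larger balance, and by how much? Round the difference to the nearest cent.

Account A growth factor: (1 + 0.007625)^144 ≈ 2.98570241334; balance ≈ 138,984.4473.
Account B growth factor: (1 + 0.06/52)^624 ≈ 2.0535806635; balance ≈ 95,594.1799.
Account A is larger by 43,390.2675.

Account A, by €43,390.27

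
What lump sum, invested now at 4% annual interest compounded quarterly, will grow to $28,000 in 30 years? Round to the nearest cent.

Growth factor = (1 + 0.01)^120 ≈ 3.3003868946.
P = 28,000/3.3003868946 ≈ 8,483.8538.

$8,483.85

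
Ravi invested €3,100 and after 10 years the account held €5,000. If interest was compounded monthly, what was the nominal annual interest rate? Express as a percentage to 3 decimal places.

4.790%

The 120-period growth factor is 5,000/3,100 = 1.6129.
r/12 = 1.6129^(1/120) − 1 ≈ 0.00399158, so r ≈ 12·0.00399158 = 4.78989%.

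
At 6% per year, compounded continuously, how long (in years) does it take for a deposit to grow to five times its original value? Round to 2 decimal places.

e^(0.06t) = 5, so 0.06t = ln 5 ≈ 1.6094.
t ≈ 1.6094/0.06 ≈ 26.8240.

26.82 years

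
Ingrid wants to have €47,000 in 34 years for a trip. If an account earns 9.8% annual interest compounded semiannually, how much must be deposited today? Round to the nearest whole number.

€1,817

Growth factor = (1 + 0.049)^68 ≈ 25.866233705.
P = 47,000/25.866233705 ≈ 1,817.0407.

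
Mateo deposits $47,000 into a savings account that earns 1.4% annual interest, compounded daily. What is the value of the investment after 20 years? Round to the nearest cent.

$62,186.77

Periodic rate = 1.4%/365 = 0.0000383562; periods = 365·20 = 7300.
A = 47,000·(1 + 0.014/365)^7300 ≈ 47,000·1.3231227075 ≈ 62,186.7673.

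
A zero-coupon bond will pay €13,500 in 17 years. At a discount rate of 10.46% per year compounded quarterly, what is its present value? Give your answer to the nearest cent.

Growth factor = (1 + 0.02615)^68 ≈ 5.78545826.
P = 13,500/5.78545826 ≈ 2,333.4366.

€2,333.44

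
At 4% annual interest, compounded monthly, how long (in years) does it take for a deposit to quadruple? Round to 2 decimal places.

34.72 years

(1 + 0.00333333)^(12t) = 4.
12t = ln 4 / ln(1 + 0.00333333) ≈ 1.3863/0.00332779 ≈ 416.5811.
t ≈ 34.7151.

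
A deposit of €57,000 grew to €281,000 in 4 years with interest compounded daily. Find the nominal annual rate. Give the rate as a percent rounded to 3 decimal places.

39.904%

(1 + r/365)^1460 = 281,000/57,000 = 4.92982.
1 + r/365 = 4.92982^(1/1460) ≈ 1.001093, so r/365 ≈ 0.00109327.
r ≈ 365·0.00109327 = 39.90438%.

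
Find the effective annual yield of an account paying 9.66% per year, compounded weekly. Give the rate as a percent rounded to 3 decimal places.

One year is 52 periods at 0.00185769 each: (1 + 0.00185769)^52 ≈ 1.101321.
EAR = 1.101321 − 1 ≈ 10.13210%.

10.132%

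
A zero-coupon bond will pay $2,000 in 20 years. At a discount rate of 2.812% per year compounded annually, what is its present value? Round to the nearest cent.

$1,148.56

Annual rate = 2.812% = 0.02812; 20 periods.
P = 2,000/(1 + 0.02812)^20 ≈ 2,000/1.741310229 ≈ 1,148.5604.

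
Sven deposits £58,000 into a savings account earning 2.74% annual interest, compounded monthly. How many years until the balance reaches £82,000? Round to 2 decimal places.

12.65 years

We need (1 + 0.00228333)^(12t) = 1.4138, so 12t = ln 1.4138 / ln 1.002283 ≈ 151.8269.
t ≈ 151.8269/12 = 12.6522 years.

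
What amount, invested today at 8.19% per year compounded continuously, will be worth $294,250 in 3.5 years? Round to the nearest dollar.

$220,915

P = A·e^(−rt) = 294,250·e^(−0.28665).
e^(−0.28665) ≈ 0.750774453916, so P ≈ 220,915.3831.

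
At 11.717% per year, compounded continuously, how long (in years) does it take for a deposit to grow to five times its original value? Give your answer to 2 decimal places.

13.74 years

e^(0.11717t) = 5, so 0.11717t = ln 5 ≈ 1.6094.
t ≈ 1.6094/0.11717 ≈ 13.7359.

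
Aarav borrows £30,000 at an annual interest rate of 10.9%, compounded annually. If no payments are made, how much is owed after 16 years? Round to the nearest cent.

Annual rate = 10.9% = 0.109; years = 16.
A = 30,000·(1 + 0.109)^16 ≈ 30,000·5.23485598488 ≈ 157,045.6795.

£157,045.68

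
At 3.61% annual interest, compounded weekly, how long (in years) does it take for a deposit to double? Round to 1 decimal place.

(1 + 0.000694231)^(52t) = 2.
52t = ln 2 / ln(1 + 0.000694231) ≈ 0.69315/0.00069399 ≈ 998.7857.
t ≈ 19.2074.

19.2 years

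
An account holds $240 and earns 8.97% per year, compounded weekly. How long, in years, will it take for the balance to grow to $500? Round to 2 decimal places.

We need (1 + 0.001725)^(52t) = 2.0833, so 52t = ln 2.0833 / ln 1.001725 ≈ 425.8563.
t ≈ 425.8563/52 = 8.1895 years.

8.19 years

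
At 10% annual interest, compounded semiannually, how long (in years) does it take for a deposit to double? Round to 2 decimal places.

(1 + 0.05)^(2t) = 2.
2t = ln 2 / ln(1 + 0.05) ≈ 0.69315/0.0487902 ≈ 14.2067.
t ≈ 7.1033.

7.10 years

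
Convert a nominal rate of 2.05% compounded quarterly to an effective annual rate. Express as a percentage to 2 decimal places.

EAR = (1 + 2.05%/4)^4 − 1 = (1 + 0.005125)^4 − 1.
(1 + 0.005125)^4 ≈ 1.020658, so EAR ≈ 2.06581%.

2.07%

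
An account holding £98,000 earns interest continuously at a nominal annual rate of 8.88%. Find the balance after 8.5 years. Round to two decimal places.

£208,464.23

A = P·e^(rt) = 98,000·e^(0.0888·8.5) = 98,000·e^0.7548.
e^0.7548 ≈ 2.1271860436, so A ≈ 208,464.2323.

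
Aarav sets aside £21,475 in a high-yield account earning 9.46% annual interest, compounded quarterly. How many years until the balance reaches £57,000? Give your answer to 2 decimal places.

(1 + 0.02365)^(4t) = 57,000/21,475 = 2.6542.
4t·ln(1 + 0.02365) = ln(2.6542); 4t = 0.97616/0.0233747 ≈ 41.7615.
t ≈ 10.4404 years.

10.44 years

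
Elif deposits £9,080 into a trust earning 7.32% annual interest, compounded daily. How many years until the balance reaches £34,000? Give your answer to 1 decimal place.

18.0 years

We need (1 + 0.000200548)^(365t) = 3.7445, so 365t = ln 3.7445 / ln 1.000201 ≈ 6584.0551.
t ≈ 6584.0551/365 = 18.0385 years.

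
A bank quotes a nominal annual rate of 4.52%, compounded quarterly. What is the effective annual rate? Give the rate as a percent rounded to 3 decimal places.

4.597%

EAR = (1 + 4.52%/4)^4 − 1 = (1 + 0.0113)^4 − 1.
(1 + 0.0113)^4 ≈ 1.045972, so EAR ≈ 4.59719%.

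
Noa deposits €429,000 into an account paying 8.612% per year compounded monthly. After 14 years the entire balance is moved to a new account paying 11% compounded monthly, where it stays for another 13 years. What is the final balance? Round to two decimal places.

€5,921,332.22

After 14 years at 8.612%: 429,000 × 3.324682586424 ≈ 1,426,288.8296.
Then 13 years at 11%: 1,426,288.8296 × 4.151566003115 ≈ 5,921,332.2155.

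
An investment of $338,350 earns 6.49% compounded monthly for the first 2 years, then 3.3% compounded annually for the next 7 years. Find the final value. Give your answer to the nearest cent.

$483,379.21

Phase 1: 338,350·(1 + 0.0649/12)^24 ≈ 385,110.8143.
Phase 2: 385,110.8143·(1 + 0.033)^7 ≈ 483,379.2070.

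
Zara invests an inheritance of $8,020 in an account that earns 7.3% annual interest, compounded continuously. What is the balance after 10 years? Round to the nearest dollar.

$16,642

A = P·e^(rt) = 8,020·e^(0.073·10) = 8,020·e^0.73.
e^0.73 ≈ 2.0750806077, so A ≈ 16,642.1465.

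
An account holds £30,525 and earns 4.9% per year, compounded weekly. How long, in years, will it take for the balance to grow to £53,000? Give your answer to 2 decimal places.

We need (1 + 0.000942308)^(52t) = 1.7363, so 52t = ln 1.7363 / ln 1.000942 ≈ 585.8021.
t ≈ 585.8021/52 = 11.2654 years.

11.27 years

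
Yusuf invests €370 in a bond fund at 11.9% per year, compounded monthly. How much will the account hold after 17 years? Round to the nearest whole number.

Growth factor = (1 + 0.119/12)^204 ≈ 7.486003795.
A ≈ 370 × 7.486003795 ≈ 2,769.8214.

€2,770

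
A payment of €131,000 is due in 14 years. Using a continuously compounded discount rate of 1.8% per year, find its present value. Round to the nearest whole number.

P = A·e^(−rt) = 131,000·e^(−0.252).
e^(−0.252) ≈ 0.777244738069, so P ≈ 101,819.0607.

€101,819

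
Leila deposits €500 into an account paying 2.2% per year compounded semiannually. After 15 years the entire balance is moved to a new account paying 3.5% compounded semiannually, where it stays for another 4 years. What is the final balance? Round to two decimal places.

€797.59

After 15 years at 2.2%: 500 × 1.38846414 ≈ 694.2321.
Then 4 years at 3.5%: 694.2321 × 1.14888178 ≈ 797.5906.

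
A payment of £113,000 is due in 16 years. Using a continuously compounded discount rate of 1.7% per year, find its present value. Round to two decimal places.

£86,089.53

P = A·e^(−rt) = 113,000·e^(−0.272).
e^(−0.272) ≈ 0.76185426109, so P ≈ 86,089.5315.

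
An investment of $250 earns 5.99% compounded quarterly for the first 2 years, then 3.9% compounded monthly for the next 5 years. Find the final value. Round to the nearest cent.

$342.08

After 2 years at 5.99%: 250 × 1.12627064 ≈ 281.5677.
Then 5 years at 3.9%: 281.5677 × 1.21492678 ≈ 342.0841.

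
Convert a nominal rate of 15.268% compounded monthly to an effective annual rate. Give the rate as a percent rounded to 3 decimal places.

16.383%

One year is 12 periods at 0.0127233 each: (1 + 0.0127233)^12 ≈ 1.163831.
EAR = 1.163831 − 1 ≈ 16.38307%.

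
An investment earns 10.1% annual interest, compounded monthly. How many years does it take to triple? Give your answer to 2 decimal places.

(1 + 0.00841667)^(12t) = 3.
12t = ln 3 / ln(1 + 0.00841667) ≈ 1.0986/0.00838144 ≈ 131.0767.
t ≈ 10.9231.

10.92 years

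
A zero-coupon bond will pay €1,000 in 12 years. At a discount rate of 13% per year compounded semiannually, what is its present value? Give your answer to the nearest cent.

Growth factor = (1 + 0.065)^24 ≈ 4.53305081.
P = 1,000/4.53305081 ≈ 220.6020.

€220.60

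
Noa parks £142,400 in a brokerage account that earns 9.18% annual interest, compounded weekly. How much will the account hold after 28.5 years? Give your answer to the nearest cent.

Growth factor = (1 + 0.0918/52)^1482 ≈ 13.65346487606.
A ≈ 142,400 × 13.65346487606 ≈ 1,944,253.3984.

£1,944,253.40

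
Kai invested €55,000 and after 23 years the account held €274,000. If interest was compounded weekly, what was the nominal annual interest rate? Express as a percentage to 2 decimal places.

6.99%

The 1196-period growth factor is 274,000/55,000 = 4.98182.
r/52 = 4.98182^(1/1196) − 1 ≈ 0.00134354, so r ≈ 52·0.00134354 = 6.98641%.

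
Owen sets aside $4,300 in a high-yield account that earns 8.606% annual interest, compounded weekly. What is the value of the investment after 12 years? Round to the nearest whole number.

Periodic rate = 8.606%/52 = 0.001655; periods = 52·12 = 624.
A = 4,300·(1 + 0.001655)^624 ≈ 4,300·2.80629853 ≈ 12,067.0837.

$12,067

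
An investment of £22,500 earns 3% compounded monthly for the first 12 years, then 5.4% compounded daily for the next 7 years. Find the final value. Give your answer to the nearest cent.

Phase 1: 22,500·(1 + 0.0025)^144 ≈ 32,235.4268.
Phase 2: 32,235.4268·(1 + 0.054/365)^2555 ≈ 47,041.8720.

£47,041.87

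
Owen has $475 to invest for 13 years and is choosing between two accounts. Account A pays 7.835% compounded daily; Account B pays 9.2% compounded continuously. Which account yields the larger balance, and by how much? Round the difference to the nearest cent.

A: (1 + 0.07835/365)^4745 ≈ 2.76887388, so 475 × 2.76887388 ≈ 1,315.2151.
B: e^(0.092·13) = e^1.196 ≈ 3.306862981, so 475 × 3.306862981 ≈ 1,570.7599.
Difference ≈ 255.5448 in favor of B.

Account B, by $255.54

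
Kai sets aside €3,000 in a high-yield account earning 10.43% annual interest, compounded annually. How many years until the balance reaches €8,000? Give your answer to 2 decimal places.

9.89 years

(1 + 0.1043)^t = 8,000/3,000 = 2.6667.
t·ln(1 + 0.1043) = ln(2.6667); t = 0.98083/0.0992117 ≈ 9.8862.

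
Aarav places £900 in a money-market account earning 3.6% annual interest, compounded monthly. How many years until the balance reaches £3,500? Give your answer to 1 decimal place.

37.8 years

We need (1 + 0.003)^(12t) = 3.8889, so 12t = ln 3.8889 / ln 1.003 ≈ 453.3866.
t ≈ 453.3866/12 = 37.7822 years.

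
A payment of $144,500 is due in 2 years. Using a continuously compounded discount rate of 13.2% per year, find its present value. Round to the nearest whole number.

P = A·e^(−rt) = 144,500·e^(−0.264).
e^(−0.264) ≈ 0.767973539657, so P ≈ 110,972.1765.

$110,972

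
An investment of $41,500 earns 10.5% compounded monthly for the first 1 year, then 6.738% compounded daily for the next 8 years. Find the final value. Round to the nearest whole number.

$78,983

Phase 1: 41,500·(1 + 0.00875)^12 ≈ 46,073.4432.
Phase 2: 46,073.4432·(1 + 0.06738/365)^2920 ≈ 78,982.5519.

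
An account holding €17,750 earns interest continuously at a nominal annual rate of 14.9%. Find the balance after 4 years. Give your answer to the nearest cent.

€32,213.50

A = P·e^(rt) = 17,750·e^(0.149·4) = 17,750·e^0.596.
e^0.596 ≈ 1.8148448827, so A ≈ 32,213.4967.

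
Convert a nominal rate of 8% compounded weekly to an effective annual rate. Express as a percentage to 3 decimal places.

8.322%

EAR = (1 + 8%/52)^52 − 1 = (1 + 0.00153846)^52 − 1.
(1 + 0.00153846)^52 ≈ 1.08322, so EAR ≈ 8.32205%.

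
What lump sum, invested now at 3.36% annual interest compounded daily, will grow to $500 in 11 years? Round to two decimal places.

Growth factor = (1 + 0.0336/365)^4015 ≈ 1.44713102.
P = 500/1.44713102 ≈ 345.5112.

$345.51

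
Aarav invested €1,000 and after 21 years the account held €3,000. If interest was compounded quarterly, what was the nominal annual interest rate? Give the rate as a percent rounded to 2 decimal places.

The 84-period growth factor is 3,000/1,000 = 3.
r/4 = 3^(1/84) − 1 ≈ 0.0131646, so r ≈ 4·0.0131646 = 5.26585%.

5.27%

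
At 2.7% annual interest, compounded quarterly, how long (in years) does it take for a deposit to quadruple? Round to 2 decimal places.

51.52 years

(1 + 0.00675)^(4t) = 4.
4t = ln 4 / ln(1 + 0.00675) ≈ 1.3863/0.00672732 ≈ 206.0693.
t ≈ 51.5173.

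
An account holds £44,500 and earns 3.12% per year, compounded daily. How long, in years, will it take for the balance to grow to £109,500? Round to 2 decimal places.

We need (1 + 0.0000854795)^(365t) = 2.4607, so 365t = ln 2.4607 / ln 1.000085 ≈ 10534.3895.
t ≈ 10534.3895/365 = 28.8613 years.

28.86 years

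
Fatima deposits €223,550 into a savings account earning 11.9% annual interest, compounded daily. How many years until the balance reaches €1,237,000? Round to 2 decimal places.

14.38 years

We need (1 + 0.000326027)^(365t) = 5.5334, so 365t = ln 5.5334 / ln 1.000326 ≈ 5248.2956.
t ≈ 5248.2956/365 = 14.3789 years.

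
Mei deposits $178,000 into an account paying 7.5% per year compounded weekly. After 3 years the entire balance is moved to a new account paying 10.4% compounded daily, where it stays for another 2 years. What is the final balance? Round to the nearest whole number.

After 3 years at 7.5%: 178,000 × 1.25211972642 ≈ 222,877.3113.
Then 2 years at 10.4%: 222,877.3113 × 1.23117669263 ≈ 274,401.3510.

$274,401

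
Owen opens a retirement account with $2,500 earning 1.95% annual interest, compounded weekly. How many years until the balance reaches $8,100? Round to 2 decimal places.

(1 + 0.000375)^(52t) = 8,100/2,500 = 3.24.
52t·ln(1 + 0.000375) = ln(3.24); 52t = 1.1756/0.00037493 ≈ 3135.4500.
t ≈ 60.2971 years.

60.30 years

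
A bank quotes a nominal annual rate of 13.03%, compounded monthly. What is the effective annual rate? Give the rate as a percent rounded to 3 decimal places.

13.837%

One year is 12 periods at 0.0108583 each: (1 + 0.0108583)^12 ≈ 1.13837.
EAR = 1.13837 − 1 ≈ 13.83703%.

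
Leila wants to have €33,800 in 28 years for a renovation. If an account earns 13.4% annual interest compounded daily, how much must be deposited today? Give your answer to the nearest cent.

€793.86

Periodic rate = 13.4%/365 = 0.000367123; 10220 periods.
P = 33,800/(1 + 0.134/365)^10220 ≈ 33,800/42.576882652 ≈ 793.8580.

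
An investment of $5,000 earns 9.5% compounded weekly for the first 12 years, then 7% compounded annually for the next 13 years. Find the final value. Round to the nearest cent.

Phase 1: 5,000·(1 + 0.095/52)^624 ≈ 15,617.5898.
Phase 2: 15,617.5898·(1 + 0.07)^13 ≈ 37,635.9708.

$37,635.97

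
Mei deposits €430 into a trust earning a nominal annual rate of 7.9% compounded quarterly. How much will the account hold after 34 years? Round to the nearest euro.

Periodic rate = 7.9%/4 = 0.01975; periods = 4·34 = 136.
A = 430·(1 + 0.01975)^136 ≈ 430·14.29371447 ≈ 6,146.2972.

€6,146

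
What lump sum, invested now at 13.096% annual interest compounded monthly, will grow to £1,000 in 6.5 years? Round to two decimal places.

Growth factor = (1 + 0.13096/12)^78 ≈ 2.33177222.
P = 1,000/2.33177222 ≈ 428.8584.

£428.86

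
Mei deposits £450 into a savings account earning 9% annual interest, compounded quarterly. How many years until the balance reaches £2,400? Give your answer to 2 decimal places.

18.81 years

(1 + 0.0225)^(4t) = 2,400/450 = 5.3333.
4t·ln(1 + 0.0225) = ln(5.3333); 4t = 1.674/0.0222506 ≈ 75.2328.
t ≈ 18.8082 years.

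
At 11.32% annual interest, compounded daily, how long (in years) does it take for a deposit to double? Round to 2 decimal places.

6.12 years

(1 + 0.000310137)^(365t) = 2.
365t = ln 2 / ln(1 + 0.000310137) ≈ 0.69315/0.000310089 ≈ 2235.3176.
t ≈ 6.1242.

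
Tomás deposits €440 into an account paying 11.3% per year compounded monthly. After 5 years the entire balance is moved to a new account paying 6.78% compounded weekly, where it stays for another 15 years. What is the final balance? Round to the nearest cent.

After 5 years at 11.3%: 440 × 1.754802605 ≈ 772.1131.
Then 15 years at 6.78%: 772.1131 × 2.763056708 ≈ 2,133.3924.

€2,133.39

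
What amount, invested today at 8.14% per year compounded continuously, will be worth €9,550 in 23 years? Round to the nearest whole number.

P = A·e^(−rt) = 9,550·e^(−1.8722).
e^(−1.8722) ≈ 0.1537849625, so P ≈ 1,468.6464.

€1,469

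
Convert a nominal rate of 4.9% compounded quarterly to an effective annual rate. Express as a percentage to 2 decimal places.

4.99%

One year is 4 periods at 0.01225 each: (1 + 0.01225)^4 ≈ 1.049908.
EAR = 1.049908 − 1 ≈ 4.99078%.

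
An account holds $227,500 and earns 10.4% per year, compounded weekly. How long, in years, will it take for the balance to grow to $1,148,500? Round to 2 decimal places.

15.58 years

We need (1 + 0.002)^(52t) = 5.0484, so 52t = ln 5.0484 / ln 1.002 ≈ 810.3402.
t ≈ 810.3402/52 = 15.5835 years.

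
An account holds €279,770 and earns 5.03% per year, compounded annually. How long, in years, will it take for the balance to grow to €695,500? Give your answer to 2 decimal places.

18.56 years

(1 + 0.0503)^t = 695,500/279,770 = 2.486.
t·ln(1 + 0.0503) = ln(2.486); t = 0.91066/0.0490758 ≈ 18.5562.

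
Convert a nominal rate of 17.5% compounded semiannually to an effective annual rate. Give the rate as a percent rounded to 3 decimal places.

18.266%

EAR = (1 + 17.5%/2)^2 − 1 = (1 + 0.0875)^2 − 1.
(1 + 0.0875)^2 ≈ 1.182656, so EAR ≈ 18.26562%.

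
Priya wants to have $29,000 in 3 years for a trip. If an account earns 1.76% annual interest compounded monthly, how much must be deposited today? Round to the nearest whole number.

$27,510

Growth factor = (1 + 0.0176/12)^36 ≈ 1.0541780016.
P = 29,000/1.0541780016 ≈ 27,509.5856.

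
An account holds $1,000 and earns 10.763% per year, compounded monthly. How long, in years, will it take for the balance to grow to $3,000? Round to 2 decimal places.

10.25 years

We need (1 + 0.00896917)^(12t) = 3, so 12t = ln 3 / ln 1.008969 ≈ 123.0362.
t ≈ 123.0362/12 = 10.2530 years.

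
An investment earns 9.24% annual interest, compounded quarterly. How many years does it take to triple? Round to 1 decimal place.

(1 + 0.0231)^(4t) = 3.
4t = ln 3 / ln(1 + 0.0231) ≈ 1.0986/0.0228372 ≈ 48.1062.
t ≈ 12.0265.

12.0 years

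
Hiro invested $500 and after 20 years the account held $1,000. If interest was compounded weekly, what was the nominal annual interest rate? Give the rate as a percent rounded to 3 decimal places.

3.467%

(1 + r/52)^1040 = 1,000/500 = 2.
1 + r/52 = 2^(1/1040) ≈ 1.000667, so r/52 ≈ 0.00066671.
r ≈ 52·0.00066671 = 3.46689%.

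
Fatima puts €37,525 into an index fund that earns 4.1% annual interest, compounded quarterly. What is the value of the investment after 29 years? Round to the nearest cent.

Growth factor = (1 + 0.01025)^116 ≈ 3.26398126524.
A ≈ 37,525 × 3.26398126524 ≈ 122,480.8970.

€122,480.90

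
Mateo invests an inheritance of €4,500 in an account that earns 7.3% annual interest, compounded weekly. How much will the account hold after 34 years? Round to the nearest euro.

Growth factor = (1 + 0.073/52)^1768 ≈ 11.944363049.
A ≈ 4,500 × 11.944363049 ≈ 53,749.6337.

€53,750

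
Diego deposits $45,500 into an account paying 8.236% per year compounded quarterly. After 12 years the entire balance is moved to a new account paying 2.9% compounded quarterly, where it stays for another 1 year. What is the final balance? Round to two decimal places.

Phase 1: 45,500·(1 + 0.02059)^48 ≈ 121,024.7554.
Phase 2: 121,024.7554·(1 + 0.00725)^4 ≈ 124,572.8264.

$124,572.83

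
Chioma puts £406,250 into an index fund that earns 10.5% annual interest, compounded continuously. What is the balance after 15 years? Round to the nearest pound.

A = P·e^(rt) = 406,250·e^(0.105·15) = 406,250·e^1.575.
e^1.575 ≈ 4.83074161811, so A ≈ 1,962,488.7824.

£1,962,489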